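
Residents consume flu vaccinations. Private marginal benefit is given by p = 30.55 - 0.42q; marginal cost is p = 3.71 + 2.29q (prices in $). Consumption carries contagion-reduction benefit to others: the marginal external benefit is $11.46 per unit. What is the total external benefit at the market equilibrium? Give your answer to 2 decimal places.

$113.50

Market equilibrium (private): 3.71 + 2.29q = 30.55 - 0.42q → q_m = 9.9041.
Total external benefit = MEB × q_m = 11.46 × 9.9041 = 113.5010.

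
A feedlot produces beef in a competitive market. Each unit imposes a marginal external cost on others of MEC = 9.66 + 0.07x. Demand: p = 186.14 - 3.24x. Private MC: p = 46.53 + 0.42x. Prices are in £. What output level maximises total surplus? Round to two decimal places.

Social marginal cost = private MC + MEC = 56.19 + 0.49x.
Set SMC = demand: 56.19 + 0.49x = 186.14 - 3.24x → x* = 34.8391.

x* = 34.84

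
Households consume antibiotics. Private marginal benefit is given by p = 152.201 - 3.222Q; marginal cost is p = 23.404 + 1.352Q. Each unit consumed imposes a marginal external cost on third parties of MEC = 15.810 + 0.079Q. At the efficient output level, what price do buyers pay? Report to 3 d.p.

Social marginal benefit = demand − MEC = 136.391 - 3.301Q.
Set SMB = MC: 136.391 - 3.301Q = 23.404 + 1.352Q → Q* = 24.2826.
Consumer price on the demand curve at Q*: 152.201 − 3.222×24.2826 = 73.9625.

P = 73.962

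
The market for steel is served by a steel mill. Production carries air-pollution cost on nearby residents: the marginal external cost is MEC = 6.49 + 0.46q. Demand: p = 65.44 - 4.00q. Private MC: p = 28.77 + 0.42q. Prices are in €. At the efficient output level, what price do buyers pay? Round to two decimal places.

Social marginal cost = private MC + MEC = 35.26 + 0.88q.
Set SMC = demand: 35.26 + 0.88q = 65.44 - 4.00q → q* = 6.1844.
Consumer price on the demand curve at q*: 65.44 − 4.00×6.1844 = 40.7024.

P = €40.70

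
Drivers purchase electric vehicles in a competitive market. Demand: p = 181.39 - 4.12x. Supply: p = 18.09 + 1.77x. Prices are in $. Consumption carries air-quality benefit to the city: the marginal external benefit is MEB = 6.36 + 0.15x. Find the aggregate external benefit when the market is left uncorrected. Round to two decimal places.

Market equilibrium (private): 18.09 + 1.77x = 181.39 - 4.12x → x_m = 27.7250.
Total external benefit = ∫₀^{x_m} (6.36 + 0.15x) dx = 6.36×27.7250 + ½×0.15×27.7250² = 233.9817.

$233.98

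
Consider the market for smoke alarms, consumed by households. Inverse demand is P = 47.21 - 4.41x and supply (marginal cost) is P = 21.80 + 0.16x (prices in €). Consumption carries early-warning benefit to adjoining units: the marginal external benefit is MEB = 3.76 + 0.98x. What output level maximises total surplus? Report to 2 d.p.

x* = 8.13

Social marginal benefit = demand + MEB = 50.97 - 3.43x.
Set SMB = MC: 50.97 - 3.43x = 21.80 + 0.16x → x* = 8.1253.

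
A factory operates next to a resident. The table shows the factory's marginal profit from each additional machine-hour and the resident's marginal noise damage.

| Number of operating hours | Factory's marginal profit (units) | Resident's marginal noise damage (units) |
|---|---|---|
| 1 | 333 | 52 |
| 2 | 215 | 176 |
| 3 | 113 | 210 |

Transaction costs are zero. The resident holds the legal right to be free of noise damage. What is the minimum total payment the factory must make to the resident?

Efficient level: marginal profit ≥ marginal noise damage through level 2, so k* = 2.
With the resident holding the right, the factory must at least compensate total damage at k*: 52 + 176 = 228.

228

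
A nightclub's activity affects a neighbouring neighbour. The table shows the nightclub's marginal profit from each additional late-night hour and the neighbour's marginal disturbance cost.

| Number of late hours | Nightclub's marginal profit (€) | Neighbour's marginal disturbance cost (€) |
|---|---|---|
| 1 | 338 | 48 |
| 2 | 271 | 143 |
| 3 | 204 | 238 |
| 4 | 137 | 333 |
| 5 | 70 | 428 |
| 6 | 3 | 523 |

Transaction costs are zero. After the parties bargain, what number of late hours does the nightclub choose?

Bargaining reaches the level where marginal profit last exceeds marginal disturbance cost.
That holds through level 2 (271 ≥ 143) but not at 3 (204 < 238).

2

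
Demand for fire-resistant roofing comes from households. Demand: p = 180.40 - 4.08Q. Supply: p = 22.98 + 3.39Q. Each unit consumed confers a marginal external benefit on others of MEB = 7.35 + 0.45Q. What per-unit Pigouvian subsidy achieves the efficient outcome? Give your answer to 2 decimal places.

Social marginal benefit = demand + MEB = 187.75 - 3.63Q.
Set SMB = MC: 187.75 - 3.63Q = 22.98 + 3.39Q → Q* = 23.4715.
The Pigouvian subsidy equals MEB at Q*: 7.35 + 0.45×23.4715 = 17.9122.

subsidy = 17.91 per unit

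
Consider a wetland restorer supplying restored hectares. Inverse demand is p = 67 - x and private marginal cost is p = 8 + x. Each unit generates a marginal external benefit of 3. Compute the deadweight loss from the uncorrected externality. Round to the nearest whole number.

Market equilibrium (private): 8 + x = 67 - x → x_m = 29.5000.
Social marginal cost = private MC − MEB = 5 + x.
Set SMC = demand: 5 + x = 67 - x → x* = 31.0000.
The welfare-loss triangle has base |x_m − x*| and height MEB(x_m) (the vertical gap between SMC and demand is zero at x* and MEB at x_m).
DWL = ½ × 1.5000 × 3.0000 = 2.2500.

DWL = 2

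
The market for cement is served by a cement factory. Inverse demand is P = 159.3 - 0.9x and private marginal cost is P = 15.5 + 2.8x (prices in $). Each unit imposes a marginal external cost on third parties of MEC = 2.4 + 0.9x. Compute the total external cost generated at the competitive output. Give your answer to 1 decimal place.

$773.0

Market equilibrium (private): 15.5 + 2.8x = 159.3 - 0.9x → x_m = 38.8649.
Total external cost = ∫₀^{x_m} (2.4 + 0.9x) dx = 2.4×38.8649 + ½×0.9×38.8649² = 772.9920.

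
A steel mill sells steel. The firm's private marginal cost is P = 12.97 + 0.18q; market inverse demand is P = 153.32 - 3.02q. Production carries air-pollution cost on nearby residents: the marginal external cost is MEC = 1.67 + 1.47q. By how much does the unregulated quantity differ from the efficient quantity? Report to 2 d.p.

14.16 units

Market equilibrium (private): 12.97 + 0.18q = 153.32 - 3.02q → q_m = 43.8594.
Social marginal cost = private MC + MEC = 14.64 + 1.65q.
Set SMC = demand: 14.64 + 1.65q = 153.32 - 3.02q → q* = 29.6959.
Gap = |43.8594 − 29.6959| = 14.1635.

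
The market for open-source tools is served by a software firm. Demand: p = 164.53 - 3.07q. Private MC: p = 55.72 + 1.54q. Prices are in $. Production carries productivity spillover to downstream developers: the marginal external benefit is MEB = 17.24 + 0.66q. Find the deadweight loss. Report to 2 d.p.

Market equilibrium (private): 55.72 + 1.54q = 164.53 - 3.07q → q_m = 23.6030.
Social marginal cost = private MC − MEB = 38.48 + 0.88q.
Set SMC = demand: 38.48 + 0.88q = 164.53 - 3.07q → q* = 31.9114.
The loss is the area between SMC and demand from q* to q_m; with linear curves that's a triangle of height MEB(q_m).
DWL = ½ × 8.3084 × 32.8180 = 136.3325.

DWL = $136.33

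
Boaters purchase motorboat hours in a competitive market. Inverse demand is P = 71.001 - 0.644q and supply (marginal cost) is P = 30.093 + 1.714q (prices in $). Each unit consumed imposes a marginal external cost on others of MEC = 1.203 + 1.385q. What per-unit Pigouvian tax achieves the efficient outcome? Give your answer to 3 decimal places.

tax = $15.895 per unit

Social marginal benefit = demand − MEC = 69.798 - 2.029q.
Set SMB = MC: 69.798 - 2.029q = 30.093 + 1.714q → q* = 10.6078.
The Pigouvian tax equals MEC at q*: 1.203 + 1.385×10.6078 = 15.8948.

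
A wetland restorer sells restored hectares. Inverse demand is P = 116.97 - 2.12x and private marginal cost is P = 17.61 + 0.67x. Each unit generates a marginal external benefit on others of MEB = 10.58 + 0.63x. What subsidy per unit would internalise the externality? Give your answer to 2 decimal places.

Social marginal cost = private MC − MEB = 7.03 + 0.04x.
Set SMC = demand: 7.03 + 0.04x = 116.97 - 2.12x → x* = 50.8981.
The Pigouvian subsidy equals MEB at x*: 10.58 + 0.63×50.8981 = 42.6458.

subsidy = 42.65 per unit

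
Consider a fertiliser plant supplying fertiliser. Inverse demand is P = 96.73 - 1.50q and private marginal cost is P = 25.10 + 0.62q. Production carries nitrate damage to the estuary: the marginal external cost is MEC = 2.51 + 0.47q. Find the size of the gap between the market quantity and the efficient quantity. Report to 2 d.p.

7.10 units

Market equilibrium (private): 25.10 + 0.62q = 96.73 - 1.50q → q_m = 33.7877.
Social marginal cost = private MC + MEC = 27.61 + 1.09q.
Set SMC = demand: 27.61 + 1.09q = 96.73 - 1.50q → q* = 26.6873.
Gap = |33.7877 − 26.6873| = 7.1004.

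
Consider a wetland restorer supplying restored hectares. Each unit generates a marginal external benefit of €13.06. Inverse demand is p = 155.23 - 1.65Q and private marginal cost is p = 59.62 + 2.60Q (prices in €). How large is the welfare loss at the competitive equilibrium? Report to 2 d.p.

Market equilibrium (private): 59.62 + 2.60Q = 155.23 - 1.65Q → Q_m = 22.4965.
Social marginal cost = private MC − MEB = 46.56 + 2.60Q.
Set SMC = demand: 46.56 + 2.60Q = 155.23 - 1.65Q → Q* = 25.5694.
Between Q* and Q_m the wedge demand − SMC runs linearly from 0 to MEB(Q_m), so the loss is a triangle.
DWL = ½ × 3.0729 × 13.0600 = 20.0660.

DWL = €20.07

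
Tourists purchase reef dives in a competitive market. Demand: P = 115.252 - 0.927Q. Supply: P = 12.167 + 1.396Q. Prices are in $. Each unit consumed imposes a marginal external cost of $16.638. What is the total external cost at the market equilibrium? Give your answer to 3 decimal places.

$738.325

Market equilibrium (private): 12.167 + 1.396Q = 115.252 - 0.927Q → Q_m = 44.3758.
Total external cost = MEC × Q_m = 16.638 × 44.3758 = 738.3246.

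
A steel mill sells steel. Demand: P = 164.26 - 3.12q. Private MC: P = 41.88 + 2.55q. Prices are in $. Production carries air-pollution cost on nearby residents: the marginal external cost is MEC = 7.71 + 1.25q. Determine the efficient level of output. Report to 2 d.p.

Social marginal cost = private MC + MEC = 49.59 + 3.80q.
Set SMC = demand: 49.59 + 3.80q = 164.26 - 3.12q → q* = 16.5708.

q* = 16.57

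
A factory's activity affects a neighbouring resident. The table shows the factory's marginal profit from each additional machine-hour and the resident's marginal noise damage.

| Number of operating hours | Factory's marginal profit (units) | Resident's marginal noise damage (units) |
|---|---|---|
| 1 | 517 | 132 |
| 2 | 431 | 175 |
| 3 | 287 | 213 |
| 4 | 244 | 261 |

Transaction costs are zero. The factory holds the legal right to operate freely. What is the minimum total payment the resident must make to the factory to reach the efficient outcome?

Left alone the factory would choose level 4 (marginal profit stays positive).
Efficient level: k* = 3 (marginal profit ≥ marginal noise damage through 3).
The resident must at least cover the factory's forgone profit from cutting 4→3: 244 = 244.

244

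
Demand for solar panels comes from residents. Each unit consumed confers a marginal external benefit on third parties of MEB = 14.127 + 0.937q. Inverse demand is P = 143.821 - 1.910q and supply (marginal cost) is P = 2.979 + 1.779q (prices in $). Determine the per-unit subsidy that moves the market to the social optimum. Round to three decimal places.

subsidy = $66.891 per unit

Social marginal benefit = demand + MEB = 157.948 - 0.973q.
Set SMB = MC: 157.948 - 0.973q = 2.979 + 1.779q → q* = 56.3114.
The Pigouvian subsidy equals MEB at q*: 14.127 + 0.937×56.3114 = 66.8908.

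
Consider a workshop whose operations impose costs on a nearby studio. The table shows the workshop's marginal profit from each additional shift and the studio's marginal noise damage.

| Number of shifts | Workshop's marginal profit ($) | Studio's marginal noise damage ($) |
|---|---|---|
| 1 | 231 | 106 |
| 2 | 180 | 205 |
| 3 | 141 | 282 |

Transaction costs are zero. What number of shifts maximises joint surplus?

1

Bargaining reaches the level where marginal profit last exceeds marginal noise damage.
That holds through level 1 (231 ≥ 106) but not at 2 (180 < 205).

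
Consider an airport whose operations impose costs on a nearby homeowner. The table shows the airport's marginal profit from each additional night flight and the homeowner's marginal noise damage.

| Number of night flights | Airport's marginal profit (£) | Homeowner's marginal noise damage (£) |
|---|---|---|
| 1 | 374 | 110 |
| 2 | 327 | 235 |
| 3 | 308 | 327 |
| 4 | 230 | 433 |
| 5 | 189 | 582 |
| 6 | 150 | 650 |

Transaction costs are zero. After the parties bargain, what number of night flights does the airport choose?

Bargaining reaches the level where marginal profit last exceeds marginal noise damage.
That holds through level 2 (327 ≥ 235) but not at 3 (308 < 327).

2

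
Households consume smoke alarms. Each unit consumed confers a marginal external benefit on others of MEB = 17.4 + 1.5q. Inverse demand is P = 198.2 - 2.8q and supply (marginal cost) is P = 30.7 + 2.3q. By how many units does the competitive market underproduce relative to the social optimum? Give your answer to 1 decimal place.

Market equilibrium (private): 30.7 + 2.3q = 198.2 - 2.8q → q_m = 32.8431.
Social marginal benefit = demand + MEB = 215.6 - 1.3q.
Set SMB = MC: 215.6 - 1.3q = 30.7 + 2.3q → q* = 51.3611.
Gap = |32.8431 − 51.3611| = 18.5180.

18.5 units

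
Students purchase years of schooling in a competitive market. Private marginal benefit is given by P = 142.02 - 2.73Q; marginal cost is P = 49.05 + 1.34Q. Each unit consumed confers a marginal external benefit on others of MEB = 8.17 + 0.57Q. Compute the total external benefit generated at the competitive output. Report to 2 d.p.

Market equilibrium (private): 49.05 + 1.34Q = 142.02 - 2.73Q → Q_m = 22.8428.
Total external benefit = ∫₀^{Q_m} (8.17 + 0.57Q) dQ = 8.17×22.8428 + ½×0.57×22.8428² = 335.3368.

335.34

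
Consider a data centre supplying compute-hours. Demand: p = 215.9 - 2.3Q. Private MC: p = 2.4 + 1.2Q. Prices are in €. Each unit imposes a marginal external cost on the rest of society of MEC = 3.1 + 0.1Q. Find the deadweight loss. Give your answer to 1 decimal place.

DWL = €11.8

Market equilibrium (private): 2.4 + 1.2Q = 215.9 - 2.3Q → Q_m = 61.0000.
Social marginal cost = private MC + MEC = 5.5 + 1.3Q.
Set SMC = demand: 5.5 + 1.3Q = 215.9 - 2.3Q → Q* = 58.4444.
Between Q* and Q_m the wedge SMC − demand runs linearly from 0 to MEC(Q_m), so the loss is a triangle.
DWL = ½ × 2.5556 × 9.2000 = 11.7558.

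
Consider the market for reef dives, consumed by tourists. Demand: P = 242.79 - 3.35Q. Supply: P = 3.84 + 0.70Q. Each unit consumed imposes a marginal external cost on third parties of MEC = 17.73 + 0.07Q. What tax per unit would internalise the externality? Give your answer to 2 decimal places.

tax = 21.49 per unit

Social marginal benefit = demand − MEC = 225.06 - 3.42Q.
Set SMB = MC: 225.06 - 3.42Q = 3.84 + 0.70Q → Q* = 53.6942.
The Pigouvian tax equals MEC at Q*: 17.73 + 0.07×53.6942 = 21.4886.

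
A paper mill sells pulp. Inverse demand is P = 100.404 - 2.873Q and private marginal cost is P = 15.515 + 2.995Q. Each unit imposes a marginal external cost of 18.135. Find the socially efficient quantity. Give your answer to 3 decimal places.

Q* = 11.376

Social marginal cost = private MC + MEC = 33.650 + 2.995Q.
Set SMC = demand: 33.650 + 2.995Q = 100.404 - 2.873Q → Q* = 11.3759.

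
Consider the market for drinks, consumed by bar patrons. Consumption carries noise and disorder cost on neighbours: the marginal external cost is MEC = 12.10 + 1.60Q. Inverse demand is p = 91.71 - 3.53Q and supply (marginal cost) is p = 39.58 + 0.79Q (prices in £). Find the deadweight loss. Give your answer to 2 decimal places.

DWL = £83.31

Market equilibrium (private): 39.58 + 0.79Q = 91.71 - 3.53Q → Q_m = 12.0671.
Social marginal benefit = demand − MEC = 79.61 - 5.13Q.
Set SMB = MC: 79.61 - 5.13Q = 39.58 + 0.79Q → Q* = 6.7618.
Between Q* and Q_m the wedge MC − SMB runs linearly from 0 to MEC(Q_m), so the loss is a triangle.
DWL = ½ × 5.3053 × 31.4074 = 83.3128.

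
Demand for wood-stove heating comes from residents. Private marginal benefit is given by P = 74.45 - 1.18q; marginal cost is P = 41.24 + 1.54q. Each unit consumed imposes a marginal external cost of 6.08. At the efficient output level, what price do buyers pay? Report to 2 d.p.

Social marginal benefit = demand − MEC = 68.37 - 1.18q.
Set SMB = MC: 68.37 - 1.18q = 41.24 + 1.54q → q* = 9.9743.
Consumer price on the demand curve at q*: 74.45 − 1.18×9.9743 = 62.6803.

P = 62.68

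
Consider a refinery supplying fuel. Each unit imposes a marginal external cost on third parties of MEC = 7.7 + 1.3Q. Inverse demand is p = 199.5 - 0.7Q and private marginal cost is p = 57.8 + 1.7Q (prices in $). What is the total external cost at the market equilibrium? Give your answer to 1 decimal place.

Market equilibrium (private): 57.8 + 1.7Q = 199.5 - 0.7Q → Q_m = 59.0417.
Total external cost = ∫₀^{Q_m} (7.7 + 1.3Q) dQ = 7.7×59.0417 + ½×1.3×59.0417² = 2720.4706.

$2720.5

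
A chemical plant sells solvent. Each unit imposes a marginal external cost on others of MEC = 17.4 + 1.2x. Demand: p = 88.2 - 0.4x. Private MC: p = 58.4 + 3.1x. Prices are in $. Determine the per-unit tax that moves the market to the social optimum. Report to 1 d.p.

tax = $20.6 per unit

Social marginal cost = private MC + MEC = 75.8 + 4.3x.
Set SMC = demand: 75.8 + 4.3x = 88.2 - 0.4x → x* = 2.6383.
The Pigouvian tax equals MEC at x*: 17.4 + 1.2×2.6383 = 20.5660.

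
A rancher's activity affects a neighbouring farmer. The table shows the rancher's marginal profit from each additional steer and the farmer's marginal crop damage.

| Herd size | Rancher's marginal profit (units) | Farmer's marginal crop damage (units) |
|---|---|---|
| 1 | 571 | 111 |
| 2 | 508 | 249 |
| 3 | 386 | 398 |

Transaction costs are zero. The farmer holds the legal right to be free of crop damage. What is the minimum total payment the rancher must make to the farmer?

Efficient level: marginal profit ≥ marginal crop damage through level 2, so k* = 2.
With the farmer holding the right, the rancher must at least compensate total damage at k*: 111 + 249 = 360.

360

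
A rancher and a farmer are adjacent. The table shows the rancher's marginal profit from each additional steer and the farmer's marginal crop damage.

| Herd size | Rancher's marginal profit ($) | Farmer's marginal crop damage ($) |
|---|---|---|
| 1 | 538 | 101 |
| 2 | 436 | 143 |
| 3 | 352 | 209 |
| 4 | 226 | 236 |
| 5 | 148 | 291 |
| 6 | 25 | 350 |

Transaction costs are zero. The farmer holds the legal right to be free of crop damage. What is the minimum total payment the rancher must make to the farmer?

$453

Efficient level: marginal profit ≥ marginal crop damage through level 3, so k* = 3.
With the farmer holding the right, the rancher must at least compensate total damage at k*: 101 + 143 + 209 = 453.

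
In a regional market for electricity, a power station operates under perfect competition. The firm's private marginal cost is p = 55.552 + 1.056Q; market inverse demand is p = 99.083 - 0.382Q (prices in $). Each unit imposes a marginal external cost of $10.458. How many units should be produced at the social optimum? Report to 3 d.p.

Q* = 22.999

Social marginal cost = private MC + MEC = 66.010 + 1.056Q.
Set SMC = demand: 66.010 + 1.056Q = 99.083 - 0.382Q → Q* = 22.9993.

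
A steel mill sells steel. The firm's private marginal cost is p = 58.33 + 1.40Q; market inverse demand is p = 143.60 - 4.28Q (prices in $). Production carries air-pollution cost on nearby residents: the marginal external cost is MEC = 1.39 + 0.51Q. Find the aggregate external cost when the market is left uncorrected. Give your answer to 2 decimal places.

$78.34

Market equilibrium (private): 58.33 + 1.40Q = 143.60 - 4.28Q → Q_m = 15.0123.
Total external cost = ∫₀^{Q_m} (1.39 + 0.51Q) dQ = 1.39×15.0123 + ½×0.51×15.0123² = 78.3362.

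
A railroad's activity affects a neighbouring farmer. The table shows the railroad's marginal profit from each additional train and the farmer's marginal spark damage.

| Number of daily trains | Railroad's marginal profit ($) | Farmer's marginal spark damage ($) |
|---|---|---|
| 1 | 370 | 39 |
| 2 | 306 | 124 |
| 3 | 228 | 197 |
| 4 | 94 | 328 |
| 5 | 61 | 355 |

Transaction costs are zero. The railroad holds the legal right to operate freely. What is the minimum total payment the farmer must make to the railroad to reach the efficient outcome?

$155

Left alone the railroad would choose level 5 (marginal profit stays positive).
Efficient level: k* = 3 (marginal profit ≥ marginal spark damage through 3).
The farmer must at least cover the railroad's forgone profit from cutting 5→3: 94 + 61 = 155.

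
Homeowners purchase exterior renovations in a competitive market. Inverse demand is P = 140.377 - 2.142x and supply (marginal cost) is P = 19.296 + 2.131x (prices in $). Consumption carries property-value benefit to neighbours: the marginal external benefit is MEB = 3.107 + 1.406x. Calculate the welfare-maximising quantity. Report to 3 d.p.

Social marginal benefit = demand + MEB = 143.484 - 0.736x.
Set SMB = MC: 143.484 - 0.736x = 19.296 + 2.131x → x* = 43.3164.

x* = 43.316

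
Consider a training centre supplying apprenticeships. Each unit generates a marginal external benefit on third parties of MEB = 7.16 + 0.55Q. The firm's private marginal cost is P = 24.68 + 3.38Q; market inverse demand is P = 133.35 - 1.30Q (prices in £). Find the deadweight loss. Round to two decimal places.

DWL = £48.09

Market equilibrium (private): 24.68 + 3.38Q = 133.35 - 1.30Q → Q_m = 23.2201.
Social marginal cost = private MC − MEB = 17.52 + 2.83Q.
Set SMC = demand: 17.52 + 2.83Q = 133.35 - 1.30Q → Q* = 28.0460.
The loss is the area between SMC and demand from Q* to Q_m; with linear curves that's a triangle of height MEB(Q_m).
DWL = ½ × 4.8259 × 19.9310 = 48.0925.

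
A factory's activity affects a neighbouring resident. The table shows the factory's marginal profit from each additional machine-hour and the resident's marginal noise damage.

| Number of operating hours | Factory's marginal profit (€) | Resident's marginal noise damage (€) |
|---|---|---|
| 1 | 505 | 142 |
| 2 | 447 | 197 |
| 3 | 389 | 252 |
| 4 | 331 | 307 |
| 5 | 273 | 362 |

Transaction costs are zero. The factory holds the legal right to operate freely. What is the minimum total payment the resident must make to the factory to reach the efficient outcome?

Left alone the factory would choose level 5 (marginal profit stays positive).
Efficient level: k* = 4 (marginal profit ≥ marginal noise damage through 4).
The resident must at least cover the factory's forgone profit from cutting 5→4: 273 = 273.

€273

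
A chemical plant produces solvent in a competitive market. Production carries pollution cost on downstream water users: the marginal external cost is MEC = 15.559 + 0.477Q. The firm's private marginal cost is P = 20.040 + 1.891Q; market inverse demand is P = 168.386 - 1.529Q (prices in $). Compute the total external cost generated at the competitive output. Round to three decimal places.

Market equilibrium (private): 20.040 + 1.891Q = 168.386 - 1.529Q → Q_m = 43.3760.
Total external cost = ∫₀^{Q_m} (15.559 + 0.477Q) dQ = 15.559×43.3760 + ½×0.477×43.3760² = 1123.6195.

$1123.620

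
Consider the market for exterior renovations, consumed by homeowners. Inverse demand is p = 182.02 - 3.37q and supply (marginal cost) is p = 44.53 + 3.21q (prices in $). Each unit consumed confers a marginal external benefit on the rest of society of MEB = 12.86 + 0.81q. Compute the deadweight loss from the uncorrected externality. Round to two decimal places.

DWL = $76.88

Market equilibrium (private): 44.53 + 3.21q = 182.02 - 3.37q → q_m = 20.8951.
Social marginal benefit = demand + MEB = 194.88 - 2.56q.
Set SMB = MC: 194.88 - 2.56q = 44.53 + 3.21q → q* = 26.0572.
Height of the DWL triangle at q_m is SMB(q_m) − MC(q_m) = MEB(q_m) = 29.7851.
DWL = ½ × 5.1621 × 29.7851 = 76.8768.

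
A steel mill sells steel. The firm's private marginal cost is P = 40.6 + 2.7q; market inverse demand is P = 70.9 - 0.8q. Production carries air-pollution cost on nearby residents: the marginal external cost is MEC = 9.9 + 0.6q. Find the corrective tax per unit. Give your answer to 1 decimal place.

tax = 12.9 per unit

Social marginal cost = private MC + MEC = 50.5 + 3.3q.
Set SMC = demand: 50.5 + 3.3q = 70.9 - 0.8q → q* = 4.9756.
The Pigouvian tax equals MEC at q*: 9.9 + 0.6×4.9756 = 12.8854.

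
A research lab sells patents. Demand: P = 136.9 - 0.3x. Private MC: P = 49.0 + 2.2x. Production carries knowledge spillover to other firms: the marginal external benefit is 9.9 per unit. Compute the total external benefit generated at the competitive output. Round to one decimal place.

Market equilibrium (private): 49.0 + 2.2x = 136.9 - 0.3x → x_m = 35.1600.
Total external benefit = MEB × x_m = 9.9 × 35.1600 = 348.0840.

348.1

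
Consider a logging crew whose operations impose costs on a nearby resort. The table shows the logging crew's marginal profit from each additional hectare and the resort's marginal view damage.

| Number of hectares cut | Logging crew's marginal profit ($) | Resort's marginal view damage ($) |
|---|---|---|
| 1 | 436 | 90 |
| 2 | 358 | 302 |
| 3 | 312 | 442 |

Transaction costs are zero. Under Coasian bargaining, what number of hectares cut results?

Bargaining reaches the level where marginal profit last exceeds marginal view damage.
That holds through level 2 (358 ≥ 302) but not at 3 (312 < 442).

2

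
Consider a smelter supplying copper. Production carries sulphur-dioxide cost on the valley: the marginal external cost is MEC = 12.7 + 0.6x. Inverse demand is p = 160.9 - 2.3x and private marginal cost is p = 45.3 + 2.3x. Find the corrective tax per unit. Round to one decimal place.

Social marginal cost = private MC + MEC = 58.0 + 2.9x.
Set SMC = demand: 58.0 + 2.9x = 160.9 - 2.3x → x* = 19.7885.
The Pigouvian tax equals MEC at x*: 12.7 + 0.6×19.7885 = 24.5731.

tax = 24.6 per unit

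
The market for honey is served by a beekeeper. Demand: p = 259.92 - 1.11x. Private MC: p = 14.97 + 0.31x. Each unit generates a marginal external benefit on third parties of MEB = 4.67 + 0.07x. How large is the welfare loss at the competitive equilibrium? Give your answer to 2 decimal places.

Market equilibrium (private): 14.97 + 0.31x = 259.92 - 1.11x → x_m = 172.5000.
Social marginal cost = private MC − MEB = 10.30 + 0.24x.
Set SMC = demand: 10.30 + 0.24x = 259.92 - 1.11x → x* = 184.9037.
The welfare-loss triangle has base |x_m − x*| and height MEB(x_m) (the vertical gap between SMC and demand is zero at x* and MEB at x_m).
DWL = ½ × 12.4037 × 16.7450 = 103.8500.

DWL = 103.85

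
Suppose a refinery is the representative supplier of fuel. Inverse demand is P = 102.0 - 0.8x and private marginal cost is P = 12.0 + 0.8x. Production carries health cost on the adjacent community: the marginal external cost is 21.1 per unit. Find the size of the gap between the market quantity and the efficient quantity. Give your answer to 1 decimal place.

13.2 units

Market equilibrium (private): 12.0 + 0.8x = 102.0 - 0.8x → x_m = 56.2500.
Social marginal cost = private MC + MEC = 33.1 + 0.8x.
Set SMC = demand: 33.1 + 0.8x = 102.0 - 0.8x → x* = 43.0625.
Gap = |56.2500 − 43.0625| = 13.1875.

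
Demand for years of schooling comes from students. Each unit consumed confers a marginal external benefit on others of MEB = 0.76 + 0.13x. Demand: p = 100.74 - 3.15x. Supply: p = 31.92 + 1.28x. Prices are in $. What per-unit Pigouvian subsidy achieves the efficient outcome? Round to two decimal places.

Social marginal benefit = demand + MEB = 101.50 - 3.02x.
Set SMB = MC: 101.50 - 3.02x = 31.92 + 1.28x → x* = 16.1814.
The Pigouvian subsidy equals MEB at x*: 0.76 + 0.13×16.1814 = 2.8636.

subsidy = $2.86 per unit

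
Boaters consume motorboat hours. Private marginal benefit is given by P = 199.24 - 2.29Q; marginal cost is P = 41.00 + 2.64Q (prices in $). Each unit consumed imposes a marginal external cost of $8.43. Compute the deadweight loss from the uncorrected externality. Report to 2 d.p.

Market equilibrium (private): 41.00 + 2.64Q = 199.24 - 2.29Q → Q_m = 32.0974.
Social marginal benefit = demand − MEC = 190.81 - 2.29Q.
Set SMB = MC: 190.81 - 2.29Q = 41.00 + 2.64Q → Q* = 30.3874.
Height of the DWL triangle at Q_m is MC(Q_m) − SMB(Q_m) = MEC(Q_m) = 8.4300.
DWL = ½ × 1.7100 × 8.4300 = 7.2077.

DWL = $7.21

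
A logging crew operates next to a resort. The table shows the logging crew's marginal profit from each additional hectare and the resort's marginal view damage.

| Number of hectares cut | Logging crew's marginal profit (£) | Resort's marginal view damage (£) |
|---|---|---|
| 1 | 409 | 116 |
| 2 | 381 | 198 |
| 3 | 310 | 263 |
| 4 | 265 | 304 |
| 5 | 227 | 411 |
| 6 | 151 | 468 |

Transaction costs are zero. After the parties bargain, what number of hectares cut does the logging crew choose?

Bargaining reaches the level where marginal profit last exceeds marginal view damage.
That holds through level 3 (310 ≥ 263) but not at 4 (265 < 304).

3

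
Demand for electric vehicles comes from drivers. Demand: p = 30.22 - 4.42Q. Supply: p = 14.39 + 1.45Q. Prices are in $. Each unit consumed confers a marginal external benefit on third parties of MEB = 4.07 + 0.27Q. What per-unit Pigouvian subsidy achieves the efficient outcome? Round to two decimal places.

Social marginal benefit = demand + MEB = 34.29 - 4.15Q.
Set SMB = MC: 34.29 - 4.15Q = 14.39 + 1.45Q → Q* = 3.5536.
The Pigouvian subsidy equals MEB at Q*: 4.07 + 0.27×3.5536 = 5.0295.

subsidy = $5.03 per unit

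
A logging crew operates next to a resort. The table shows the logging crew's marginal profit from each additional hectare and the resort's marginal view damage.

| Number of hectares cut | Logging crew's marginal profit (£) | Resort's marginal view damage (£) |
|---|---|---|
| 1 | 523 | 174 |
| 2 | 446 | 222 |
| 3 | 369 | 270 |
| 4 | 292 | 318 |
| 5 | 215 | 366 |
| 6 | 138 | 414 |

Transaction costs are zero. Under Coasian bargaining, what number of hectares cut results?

3

Bargaining reaches the level where marginal profit last exceeds marginal view damage.
That holds through level 3 (369 ≥ 270) but not at 4 (292 < 318).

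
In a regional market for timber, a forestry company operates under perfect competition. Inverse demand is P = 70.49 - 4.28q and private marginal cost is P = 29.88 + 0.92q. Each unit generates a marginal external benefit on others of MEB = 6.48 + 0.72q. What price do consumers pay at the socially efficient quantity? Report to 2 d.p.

Social marginal cost = private MC − MEB = 23.40 + 0.20q.
Set SMC = demand: 23.40 + 0.20q = 70.49 - 4.28q → q* = 10.5112.
Consumer price on the demand curve at q*: 70.49 − 4.28×10.5112 = 25.5021.

P = 25.50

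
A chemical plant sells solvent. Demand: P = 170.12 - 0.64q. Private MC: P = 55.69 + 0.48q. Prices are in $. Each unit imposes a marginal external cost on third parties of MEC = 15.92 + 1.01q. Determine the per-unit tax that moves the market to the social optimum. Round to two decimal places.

Social marginal cost = private MC + MEC = 71.61 + 1.49q.
Set SMC = demand: 71.61 + 1.49q = 170.12 - 0.64q → q* = 46.2488.
The Pigouvian tax equals MEC at q*: 15.92 + 1.01×46.2488 = 62.6313.

tax = $62.63 per unit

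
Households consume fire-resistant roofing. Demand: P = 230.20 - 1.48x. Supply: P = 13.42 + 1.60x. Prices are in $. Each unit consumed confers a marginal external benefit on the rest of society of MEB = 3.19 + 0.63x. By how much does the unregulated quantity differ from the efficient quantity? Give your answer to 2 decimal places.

19.40 units

Market equilibrium (private): 13.42 + 1.60x = 230.20 - 1.48x → x_m = 70.3831.
Social marginal benefit = demand + MEB = 233.39 - 0.85x.
Set SMB = MC: 233.39 - 0.85x = 13.42 + 1.60x → x* = 89.7837.
Gap = |70.3831 − 89.7837| = 19.4006.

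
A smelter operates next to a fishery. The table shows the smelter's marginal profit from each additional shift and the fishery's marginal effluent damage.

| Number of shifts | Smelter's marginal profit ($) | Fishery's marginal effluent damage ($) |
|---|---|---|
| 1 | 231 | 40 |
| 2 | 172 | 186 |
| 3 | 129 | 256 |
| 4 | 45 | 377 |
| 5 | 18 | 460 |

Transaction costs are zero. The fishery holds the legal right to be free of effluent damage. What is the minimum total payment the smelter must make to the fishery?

$40

Efficient level: marginal profit ≥ marginal effluent damage through level 1, so k* = 1.
With the fishery holding the right, the smelter must at least compensate total damage at k*: 40 = 40.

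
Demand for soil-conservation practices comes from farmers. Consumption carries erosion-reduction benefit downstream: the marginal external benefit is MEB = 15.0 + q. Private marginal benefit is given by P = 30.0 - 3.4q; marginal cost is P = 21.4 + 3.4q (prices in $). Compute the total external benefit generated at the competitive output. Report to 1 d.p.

Market equilibrium (private): 21.4 + 3.4q = 30.0 - 3.4q → q_m = 1.2647.
Total external benefit = ∫₀^{q_m} (15.0 + 1.0q) dq = 15.0×1.2647 + ½×1.0×1.2647² = 19.7702.

$19.8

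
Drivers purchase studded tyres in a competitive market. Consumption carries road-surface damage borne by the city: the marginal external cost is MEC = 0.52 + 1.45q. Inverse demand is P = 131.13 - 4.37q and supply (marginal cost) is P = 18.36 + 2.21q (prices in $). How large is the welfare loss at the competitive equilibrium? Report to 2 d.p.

DWL = $40.08

Market equilibrium (private): 18.36 + 2.21q = 131.13 - 4.37q → q_m = 17.1383.
Social marginal benefit = demand − MEC = 130.61 - 5.82q.
Set SMB = MC: 130.61 - 5.82q = 18.36 + 2.21q → q* = 13.9788.
Between q* and q_m the wedge MC − SMB runs linearly from 0 to MEC(q_m), so the loss is a triangle.
DWL = ½ × 3.1595 × 25.3705 = 40.0790.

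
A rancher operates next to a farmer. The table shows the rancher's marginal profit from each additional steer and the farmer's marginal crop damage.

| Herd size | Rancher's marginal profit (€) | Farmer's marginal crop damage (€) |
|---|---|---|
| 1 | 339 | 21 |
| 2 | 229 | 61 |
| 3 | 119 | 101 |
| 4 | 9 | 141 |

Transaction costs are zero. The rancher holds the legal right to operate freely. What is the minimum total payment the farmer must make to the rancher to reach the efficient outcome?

€9

Left alone the rancher would choose level 4 (marginal profit stays positive).
Efficient level: k* = 3 (marginal profit ≥ marginal crop damage through 3).
The farmer must at least cover the rancher's forgone profit from cutting 4→3: 9 = 9.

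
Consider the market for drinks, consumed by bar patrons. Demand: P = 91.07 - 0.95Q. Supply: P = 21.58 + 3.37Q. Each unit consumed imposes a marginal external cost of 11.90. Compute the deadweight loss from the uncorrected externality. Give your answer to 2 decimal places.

Market equilibrium (private): 21.58 + 3.37Q = 91.07 - 0.95Q → Q_m = 16.0856.
Social marginal benefit = demand − MEC = 79.17 - 0.95Q.
Set SMB = MC: 79.17 - 0.95Q = 21.58 + 3.37Q → Q* = 13.3310.
The welfare-loss triangle has base |Q_m − Q*| and height MEC(Q_m) (the vertical gap between SMB and MC is zero at Q* and MEC at Q_m).
DWL = ½ × 2.7546 × 11.9000 = 16.3899.

DWL = 16.39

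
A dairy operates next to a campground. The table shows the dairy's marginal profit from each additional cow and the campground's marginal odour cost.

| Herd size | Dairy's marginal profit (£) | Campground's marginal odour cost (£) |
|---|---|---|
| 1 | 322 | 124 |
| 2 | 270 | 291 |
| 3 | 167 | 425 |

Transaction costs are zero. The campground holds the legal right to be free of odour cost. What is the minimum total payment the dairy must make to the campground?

Efficient level: marginal profit ≥ marginal odour cost through level 1, so k* = 1.
With the campground holding the right, the dairy must at least compensate total damage at k*: 124 = 124.

£124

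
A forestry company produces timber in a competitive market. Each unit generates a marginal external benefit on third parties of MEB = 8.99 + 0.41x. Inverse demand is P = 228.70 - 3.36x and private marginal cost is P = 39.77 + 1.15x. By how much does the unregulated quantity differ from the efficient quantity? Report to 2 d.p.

6.38 units

Market equilibrium (private): 39.77 + 1.15x = 228.70 - 3.36x → x_m = 41.8914.
Social marginal cost = private MC − MEB = 30.78 + 0.74x.
Set SMC = demand: 30.78 + 0.74x = 228.70 - 3.36x → x* = 48.2732.
Gap = |41.8914 − 48.2732| = 6.3818.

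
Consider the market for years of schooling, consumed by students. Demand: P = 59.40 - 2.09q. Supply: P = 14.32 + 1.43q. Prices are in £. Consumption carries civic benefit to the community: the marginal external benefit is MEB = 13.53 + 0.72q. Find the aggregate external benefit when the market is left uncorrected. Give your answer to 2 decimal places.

Market equilibrium (private): 14.32 + 1.43q = 59.40 - 2.09q → q_m = 12.8068.
Total external benefit = ∫₀^{q_m} (13.53 + 0.72q) dq = 13.53×12.8068 + ½×0.72×12.8068² = 232.3211.

£232.32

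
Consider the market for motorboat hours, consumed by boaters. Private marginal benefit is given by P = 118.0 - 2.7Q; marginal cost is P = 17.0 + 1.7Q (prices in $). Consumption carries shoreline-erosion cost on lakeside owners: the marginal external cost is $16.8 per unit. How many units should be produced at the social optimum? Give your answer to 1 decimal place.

Social marginal benefit = demand − MEC = 101.2 - 2.7Q.
Set SMB = MC: 101.2 - 2.7Q = 17.0 + 1.7Q → Q* = 19.1364.

Q* = 19.1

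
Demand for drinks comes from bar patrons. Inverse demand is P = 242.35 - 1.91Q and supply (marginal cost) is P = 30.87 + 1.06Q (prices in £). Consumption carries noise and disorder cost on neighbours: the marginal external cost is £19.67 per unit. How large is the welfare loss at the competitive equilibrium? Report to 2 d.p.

DWL = £65.14

Market equilibrium (private): 30.87 + 1.06Q = 242.35 - 1.91Q → Q_m = 71.2054.
Social marginal benefit = demand − MEC = 222.68 - 1.91Q.
Set SMB = MC: 222.68 - 1.91Q = 30.87 + 1.06Q → Q* = 64.5825.
The loss is the area between SMB and MC from Q* to Q_m; with linear curves that's a triangle of height MEC(Q_m).
DWL = ½ × 6.6229 × 19.6700 = 65.1362.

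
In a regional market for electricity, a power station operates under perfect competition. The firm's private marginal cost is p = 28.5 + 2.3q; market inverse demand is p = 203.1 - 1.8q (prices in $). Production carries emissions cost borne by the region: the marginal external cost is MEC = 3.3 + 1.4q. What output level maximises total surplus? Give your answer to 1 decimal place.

Social marginal cost = private MC + MEC = 31.8 + 3.7q.
Set SMC = demand: 31.8 + 3.7q = 203.1 - 1.8q → q* = 31.1455.

q* = 31.1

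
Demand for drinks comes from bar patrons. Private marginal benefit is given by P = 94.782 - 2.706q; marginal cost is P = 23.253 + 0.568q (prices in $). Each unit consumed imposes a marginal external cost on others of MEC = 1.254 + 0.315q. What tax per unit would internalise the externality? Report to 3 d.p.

tax = $7.422 per unit

Social marginal benefit = demand − MEC = 93.528 - 3.021q.
Set SMB = MC: 93.528 - 3.021q = 23.253 + 0.568q → q* = 19.5807.
The Pigouvian tax equals MEC at q*: 1.254 + 0.315×19.5807 = 7.4219.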